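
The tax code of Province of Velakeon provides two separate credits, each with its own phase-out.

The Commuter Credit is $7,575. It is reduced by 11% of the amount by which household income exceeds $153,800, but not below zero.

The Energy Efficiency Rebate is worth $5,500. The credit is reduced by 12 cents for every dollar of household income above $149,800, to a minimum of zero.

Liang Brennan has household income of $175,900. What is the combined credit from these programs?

Commuter Credit: 11% of the $22,100 excess over $153,800 is $2,431; credit = $7,575 − $2,431 = $5,144.
Energy Efficiency Rebate: 12% of the $26,100 excess over $149,800 is $3,132; credit = $5,500 − $3,132 = $2,368.
Total: $5,144 + $2,368 = $7,512.

$7,512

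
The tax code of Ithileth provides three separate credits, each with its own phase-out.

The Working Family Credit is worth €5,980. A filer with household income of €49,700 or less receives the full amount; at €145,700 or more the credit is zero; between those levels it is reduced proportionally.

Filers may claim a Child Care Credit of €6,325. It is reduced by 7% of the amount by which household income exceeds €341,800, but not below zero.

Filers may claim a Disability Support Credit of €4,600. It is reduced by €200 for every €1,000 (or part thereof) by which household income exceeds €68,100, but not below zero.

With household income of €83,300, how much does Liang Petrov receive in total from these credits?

€11,612

Working Family Credit: €83,300 is €33,600 into a €96,000 phase-out range, leaving 62,400/96,000 of the credit: €5,980 × 62,400/96,000 = €3,887.
Child Care Credit: €83,300 is at or below the €341,800 threshold, so the full €6,325 applies.
Disability Support Credit: income exceeds €68,100 by €15,200, which is 16 full-or-partial €1,000 increments; reduction = 16 × €200 = €3,200, leaving €1,400.
Total: €3,887 + €6,325 + €1,400 = €11,612.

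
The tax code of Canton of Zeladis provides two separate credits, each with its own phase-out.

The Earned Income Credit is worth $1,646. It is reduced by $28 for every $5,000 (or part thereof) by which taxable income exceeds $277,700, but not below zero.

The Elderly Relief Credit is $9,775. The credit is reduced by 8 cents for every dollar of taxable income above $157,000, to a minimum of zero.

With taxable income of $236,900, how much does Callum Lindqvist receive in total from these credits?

$5,029

Earned Income Credit: $236,900 is at or below the $277,700 threshold, so the full $1,646 applies.
Elderly Relief Credit: 8% of the $79,900 excess over $157,000 is $6,392; credit = $9,775 − $6,392 = $3,383.
Total: $1,646 + $3,383 = $5,029.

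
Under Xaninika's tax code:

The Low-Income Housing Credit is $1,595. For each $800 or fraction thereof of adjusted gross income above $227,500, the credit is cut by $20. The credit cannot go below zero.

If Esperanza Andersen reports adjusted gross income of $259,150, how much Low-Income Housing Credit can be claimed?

$795

Low-Income Housing Credit: income exceeds $227,500 by $31,650, which is 40 full-or-partial $800 increments; reduction = 40 × $20 = $800, leaving $795.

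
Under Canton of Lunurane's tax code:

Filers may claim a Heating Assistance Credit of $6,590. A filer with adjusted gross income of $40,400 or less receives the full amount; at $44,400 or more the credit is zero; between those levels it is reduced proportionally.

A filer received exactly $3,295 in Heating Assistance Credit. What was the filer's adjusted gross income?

$42,400

$3,295 is 3,295/6,590 of the full $6,590, so 3,295/6,590 of the $4,000 range has been used: income = $40,400 + $4,000 × 3,295/6,590 = $42,400.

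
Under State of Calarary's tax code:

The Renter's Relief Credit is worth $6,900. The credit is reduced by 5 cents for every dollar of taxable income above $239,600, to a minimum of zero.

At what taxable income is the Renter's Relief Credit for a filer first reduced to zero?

The credit falls by 5% of each dollar above $239,600, so it reaches zero when the excess is $6,900 / 5% = $138,000: income = $239,600 + $138,000 = $377,600.

$377,600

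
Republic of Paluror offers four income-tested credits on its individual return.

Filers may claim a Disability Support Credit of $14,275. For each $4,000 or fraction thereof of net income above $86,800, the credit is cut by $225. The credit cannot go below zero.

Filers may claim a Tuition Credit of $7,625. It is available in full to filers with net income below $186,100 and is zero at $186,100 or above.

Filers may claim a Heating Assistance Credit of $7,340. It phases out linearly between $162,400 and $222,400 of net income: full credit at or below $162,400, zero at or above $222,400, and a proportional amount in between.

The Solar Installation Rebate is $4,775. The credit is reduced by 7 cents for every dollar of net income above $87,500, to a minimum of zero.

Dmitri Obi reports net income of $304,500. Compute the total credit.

$1,900

Disability Support Credit: income exceeds $86,800 by $217,700, which is 55 full-or-partial $4,000 increments; reduction = 55 × $225 = $12,375, leaving $1,900.
Tuition Credit: $304,500 meets or exceeds the $186,100 cutoff, so the credit is $0.
Heating Assistance Credit: $304,500 is at or above $222,400, so the credit is $0.
Solar Installation Rebate: 7% of the $217,000 excess over $87,500 is $15,190 ≥ base, so the credit is $0.
Total: $1,900 + $0 + $0 + $0 = $1,900.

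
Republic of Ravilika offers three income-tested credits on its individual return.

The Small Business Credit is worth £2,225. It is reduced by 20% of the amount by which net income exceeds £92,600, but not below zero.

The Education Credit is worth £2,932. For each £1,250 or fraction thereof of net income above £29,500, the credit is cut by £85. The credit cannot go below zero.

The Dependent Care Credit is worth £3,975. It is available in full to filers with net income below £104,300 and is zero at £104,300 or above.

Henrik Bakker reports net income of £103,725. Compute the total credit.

£3,975

Small Business Credit: 20% of the £11,125 excess over £92,600 is £2,225 ≥ base, so the credit is £0.
Education Credit: income exceeds £29,500 by £74,225 → 60 increments × £85 = £5,100 ≥ base, so the credit is £0.
Dependent Care Credit: £103,725 is below the £104,300 cutoff, so the full £3,975 applies.
Total: £0 + £0 + £3,975 = £3,975.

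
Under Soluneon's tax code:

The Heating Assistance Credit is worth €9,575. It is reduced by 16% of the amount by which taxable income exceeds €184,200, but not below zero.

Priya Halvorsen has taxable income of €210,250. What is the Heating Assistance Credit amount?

€5,407

Heating Assistance Credit: 16% of the €26,050 excess over €184,200 is €4,168; credit = €9,575 − €4,168 = €5,407.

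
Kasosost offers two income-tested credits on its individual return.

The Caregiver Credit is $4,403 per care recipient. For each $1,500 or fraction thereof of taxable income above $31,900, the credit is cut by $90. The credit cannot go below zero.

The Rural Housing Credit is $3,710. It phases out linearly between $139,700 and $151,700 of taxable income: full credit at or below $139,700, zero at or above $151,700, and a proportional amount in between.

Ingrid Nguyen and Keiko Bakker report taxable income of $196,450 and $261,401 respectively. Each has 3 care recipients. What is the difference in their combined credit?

Ingrid ($196,450): Caregiver Credit: base = 3 × $4,403 = $13,209. income exceeds $31,900 by $164,550, which is 110 full-or-partial $1,500 increments; reduction = 110 × $90 = $9,900, leaving $3,309. Rural Housing Credit: $196,450 is at or above $151,700, so the credit is $0. total $3,309 + $0 = $3,309
Keiko ($261,401): Caregiver Credit: base = 3 × $4,403 = $13,209. income exceeds $31,900 by $229,501 → 154 increments × $90 = $13,860 ≥ base, so the credit is $0. Rural Housing Credit: $261,401 is at or above $151,700, so the credit is $0. total $0 + $0 = $0
Difference: |$3,309 − $0| = $3,309.

$3,309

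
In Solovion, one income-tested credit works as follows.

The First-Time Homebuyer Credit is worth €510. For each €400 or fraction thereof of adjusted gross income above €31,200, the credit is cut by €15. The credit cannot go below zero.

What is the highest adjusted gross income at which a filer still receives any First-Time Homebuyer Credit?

After 33 increments the reduction is 33 × €15 = €495, leaving €15; one more increment wipes it out. Increment 33 ends at excess 33 × €400 = €13,200, so the highest qualifying income is €31,200 + €13,200 = €44,400.

€44,400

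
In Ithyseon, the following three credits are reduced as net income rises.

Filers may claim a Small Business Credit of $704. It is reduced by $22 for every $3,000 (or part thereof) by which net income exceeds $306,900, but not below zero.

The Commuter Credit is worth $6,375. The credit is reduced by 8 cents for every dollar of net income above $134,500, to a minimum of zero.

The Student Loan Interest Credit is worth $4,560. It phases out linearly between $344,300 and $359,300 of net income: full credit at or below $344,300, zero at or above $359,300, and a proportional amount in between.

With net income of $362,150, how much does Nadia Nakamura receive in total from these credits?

$286

Small Business Credit: income exceeds $306,900 by $55,250, which is 19 full-or-partial $3,000 increments; reduction = 19 × $22 = $418, leaving $286.
Commuter Credit: 8% of the $227,650 excess over $134,500 is $18,212 ≥ base, so the credit is $0.
Student Loan Interest Credit: $362,150 is at or above $359,300, so the credit is $0.
Total: $286 + $0 + $0 = $286.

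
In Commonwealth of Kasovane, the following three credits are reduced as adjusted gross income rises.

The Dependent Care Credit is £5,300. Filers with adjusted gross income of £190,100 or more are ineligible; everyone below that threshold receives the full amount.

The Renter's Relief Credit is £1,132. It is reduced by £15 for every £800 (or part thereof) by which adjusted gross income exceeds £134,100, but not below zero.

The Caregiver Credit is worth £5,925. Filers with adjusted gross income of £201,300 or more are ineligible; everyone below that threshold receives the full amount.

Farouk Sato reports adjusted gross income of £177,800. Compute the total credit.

£11,532

Dependent Care Credit: £177,800 is below the £190,100 cutoff, so the full £5,300 applies.
Renter's Relief Credit: income exceeds £134,100 by £43,700, which is 55 full-or-partial £800 increments; reduction = 55 × £15 = £825, leaving £307.
Caregiver Credit: £177,800 is below the £201,300 cutoff, so the full £5,925 applies.
Total: £5,300 + £307 + £5,925 = £11,532.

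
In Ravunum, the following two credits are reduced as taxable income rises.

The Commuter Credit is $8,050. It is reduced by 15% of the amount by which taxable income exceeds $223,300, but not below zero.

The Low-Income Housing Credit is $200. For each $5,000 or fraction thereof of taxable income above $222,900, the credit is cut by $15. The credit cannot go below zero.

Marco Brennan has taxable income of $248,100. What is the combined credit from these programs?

Commuter Credit: 15% of the $24,800 excess over $223,300 is $3,720; credit = $8,050 − $3,720 = $4,330.
Low-Income Housing Credit: income exceeds $222,900 by $25,200, which is 6 full-or-partial $5,000 increments; reduction = 6 × $15 = $90, leaving $110.
Total: $4,330 + $110 = $4,440.

$4,440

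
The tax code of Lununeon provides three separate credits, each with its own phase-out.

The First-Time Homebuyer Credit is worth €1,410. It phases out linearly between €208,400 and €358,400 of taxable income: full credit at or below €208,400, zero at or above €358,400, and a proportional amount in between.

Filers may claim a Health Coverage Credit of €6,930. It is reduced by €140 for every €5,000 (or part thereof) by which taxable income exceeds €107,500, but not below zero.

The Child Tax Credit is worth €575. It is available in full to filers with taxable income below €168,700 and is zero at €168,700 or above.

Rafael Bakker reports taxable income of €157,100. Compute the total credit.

First-Time Homebuyer Credit: €157,100 is at or below the €208,400 threshold, so the full €1,410 applies.
Health Coverage Credit: income exceeds €107,500 by €49,600, which is 10 full-or-partial €5,000 increments; reduction = 10 × €140 = €1,400, leaving €5,530.
Child Tax Credit: €157,100 is below the €168,700 cutoff, so the full €575 applies.
Total: €1,410 + €5,530 + €575 = €7,515.

€7,515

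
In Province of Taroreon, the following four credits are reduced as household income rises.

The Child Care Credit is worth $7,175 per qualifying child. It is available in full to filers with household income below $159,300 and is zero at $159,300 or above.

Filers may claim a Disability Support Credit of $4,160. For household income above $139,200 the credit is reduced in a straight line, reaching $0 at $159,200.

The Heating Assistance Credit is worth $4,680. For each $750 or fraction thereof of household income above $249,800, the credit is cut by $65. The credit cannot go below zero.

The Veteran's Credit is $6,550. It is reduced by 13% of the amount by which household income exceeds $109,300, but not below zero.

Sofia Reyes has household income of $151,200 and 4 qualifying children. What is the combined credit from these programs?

$36,147

Child Care Credit: base = 4 × $7,175 = $28,700. $151,200 is below the $159,300 cutoff, so the full $28,700 applies.
Disability Support Credit: $151,200 is $12,000 into a $20,000 phase-out range, leaving 8,000/20,000 of the credit: $4,160 × 8,000/20,000 = $1,664.
Heating Assistance Credit: $151,200 is at or below the $249,800 threshold, so the full $4,680 applies.
Veteran's Credit: 13% of the $41,900 excess over $109,300 is $5,447; credit = $6,550 − $5,447 = $1,103.
Total: $28,700 + $1,664 + $4,680 + $1,103 = $36,147.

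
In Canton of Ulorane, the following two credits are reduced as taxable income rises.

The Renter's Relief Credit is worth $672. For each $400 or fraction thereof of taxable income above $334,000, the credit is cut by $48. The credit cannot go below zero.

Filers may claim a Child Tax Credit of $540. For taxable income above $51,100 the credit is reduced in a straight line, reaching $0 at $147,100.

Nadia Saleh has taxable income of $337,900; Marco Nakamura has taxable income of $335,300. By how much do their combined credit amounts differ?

$288

Nadia ($337,900): Renter's Relief Credit: income exceeds $334,000 by $3,900, which is 10 full-or-partial $400 increments; reduction = 10 × $48 = $480, leaving $192. Child Tax Credit: $337,900 is at or above $147,100, so the credit is $0. total $192 + $0 = $192
Marco ($335,300): Renter's Relief Credit: income exceeds $334,000 by $1,300, which is 4 full-or-partial $400 increments; reduction = 4 × $48 = $192, leaving $480. Child Tax Credit: $335,300 is at or above $147,100, so the credit is $0. total $480 + $0 = $480
Difference: |$192 − $480| = $288.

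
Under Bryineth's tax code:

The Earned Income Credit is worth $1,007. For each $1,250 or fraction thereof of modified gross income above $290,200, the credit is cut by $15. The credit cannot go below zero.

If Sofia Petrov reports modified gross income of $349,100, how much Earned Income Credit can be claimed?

Earned Income Credit: income exceeds $290,200 by $58,900, which is 48 full-or-partial $1,250 increments; reduction = 48 × $15 = $720, leaving $287.

$287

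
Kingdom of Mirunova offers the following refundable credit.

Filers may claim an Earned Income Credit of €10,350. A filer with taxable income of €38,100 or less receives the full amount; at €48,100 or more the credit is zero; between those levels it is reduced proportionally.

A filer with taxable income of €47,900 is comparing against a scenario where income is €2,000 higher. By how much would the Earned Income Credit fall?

At €47,900 — €47,900 is €9,800 into a €10,000 phase-out range, leaving 200/10,000 of the credit: €10,350 × 200/10,000 = €207.
At €49,900 — €49,900 is at or above €48,100, so the credit is €0.
Lost: €207 − €0 = €207.

€207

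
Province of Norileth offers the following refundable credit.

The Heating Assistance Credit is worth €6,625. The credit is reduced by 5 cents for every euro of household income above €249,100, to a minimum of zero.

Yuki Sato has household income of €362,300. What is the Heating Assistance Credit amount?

Heating Assistance Credit: 5% of the €113,200 excess over €249,100 is €5,660; credit = €6,625 − €5,660 = €965.

€965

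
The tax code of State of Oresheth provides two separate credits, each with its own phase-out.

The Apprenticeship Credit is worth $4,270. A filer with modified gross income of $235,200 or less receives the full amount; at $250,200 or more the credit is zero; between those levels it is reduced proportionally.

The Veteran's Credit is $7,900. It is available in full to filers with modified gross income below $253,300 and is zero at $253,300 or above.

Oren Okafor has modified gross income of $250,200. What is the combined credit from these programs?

Apprenticeship Credit: $250,200 is at or above $250,200, so the credit is $0.
Veteran's Credit: $250,200 is below the $253,300 cutoff, so the full $7,900 applies.
Total: $0 + $7,900 = $7,900.

$7,900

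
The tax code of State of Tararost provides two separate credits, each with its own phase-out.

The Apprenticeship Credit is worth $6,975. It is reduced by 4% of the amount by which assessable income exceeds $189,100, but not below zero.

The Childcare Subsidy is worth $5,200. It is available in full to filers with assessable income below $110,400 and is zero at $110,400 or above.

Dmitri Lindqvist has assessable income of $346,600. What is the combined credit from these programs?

$675

Apprenticeship Credit: 4% of the $157,500 excess over $189,100 is $6,300; credit = $6,975 − $6,300 = $675.
Childcare Subsidy: $346,600 meets or exceeds the $110,400 cutoff, so the credit is $0.
Total: $675 + $0 = $675.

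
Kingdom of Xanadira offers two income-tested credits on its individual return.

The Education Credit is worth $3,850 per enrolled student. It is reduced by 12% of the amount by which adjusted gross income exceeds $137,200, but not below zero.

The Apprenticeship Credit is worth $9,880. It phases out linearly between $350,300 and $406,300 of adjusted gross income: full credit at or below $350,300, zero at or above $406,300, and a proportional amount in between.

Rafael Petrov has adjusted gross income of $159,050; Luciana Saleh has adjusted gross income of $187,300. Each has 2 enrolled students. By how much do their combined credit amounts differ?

$3,390

Rafael ($159,050): Education Credit: base = 2 × $3,850 = $7,700. 12% of the $21,850 excess over $137,200 is $2,622; credit = $7,700 − $2,622 = $5,078. Apprenticeship Credit: $159,050 is at or below the $350,300 threshold, so the full $9,880 applies. total $5,078 + $9,880 = $14,958
Luciana ($187,300): Education Credit: base = 2 × $3,850 = $7,700. 12% of the $50,100 excess over $137,200 is $6,012; credit = $7,700 − $6,012 = $1,688. Apprenticeship Credit: $187,300 is at or below the $350,300 threshold, so the full $9,880 applies. total $1,688 + $9,880 = $11,568
Difference: |$14,958 − $11,568| = $3,390.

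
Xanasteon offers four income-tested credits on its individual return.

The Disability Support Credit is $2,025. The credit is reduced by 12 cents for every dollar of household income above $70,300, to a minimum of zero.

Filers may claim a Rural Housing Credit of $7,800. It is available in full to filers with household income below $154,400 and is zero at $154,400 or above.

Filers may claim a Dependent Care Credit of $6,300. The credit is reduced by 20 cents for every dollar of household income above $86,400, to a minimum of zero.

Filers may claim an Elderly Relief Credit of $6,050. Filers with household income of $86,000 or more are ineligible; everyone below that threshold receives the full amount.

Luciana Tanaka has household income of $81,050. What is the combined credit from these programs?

Disability Support Credit: 12% of the $10,750 excess over $70,300 is $1,290; credit = $2,025 − $1,290 = $735.
Rural Housing Credit: $81,050 is below the $154,400 cutoff, so the full $7,800 applies.
Dependent Care Credit: $81,050 is at or below the $86,400 threshold, so the full $6,300 applies.
Elderly Relief Credit: $81,050 is below the $86,000 cutoff, so the full $6,050 applies.
Total: $735 + $7,800 + $6,300 + $6,050 = $20,885.

$20,885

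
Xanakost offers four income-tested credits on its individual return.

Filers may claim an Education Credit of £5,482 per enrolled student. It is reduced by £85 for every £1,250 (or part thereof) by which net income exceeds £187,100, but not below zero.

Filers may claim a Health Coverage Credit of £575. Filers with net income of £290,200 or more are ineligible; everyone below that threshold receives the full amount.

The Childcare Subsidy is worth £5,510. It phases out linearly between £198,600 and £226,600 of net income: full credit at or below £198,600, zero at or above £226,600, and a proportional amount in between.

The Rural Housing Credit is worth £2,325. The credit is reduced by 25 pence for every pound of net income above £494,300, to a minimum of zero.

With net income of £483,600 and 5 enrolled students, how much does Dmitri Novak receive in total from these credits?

£9,505

Education Credit: base = 5 × £5,482 = £27,410. income exceeds £187,100 by £296,500, which is 238 full-or-partial £1,250 increments; reduction = 238 × £85 = £20,230, leaving £7,180.
Health Coverage Credit: £483,600 meets or exceeds the £290,200 cutoff, so the credit is £0.
Childcare Subsidy: £483,600 is at or above £226,600, so the credit is £0.
Rural Housing Credit: £483,600 is at or below the £494,300 threshold, so the full £2,325 applies.
Total: £7,180 + £0 + £0 + £2,325 = £9,505.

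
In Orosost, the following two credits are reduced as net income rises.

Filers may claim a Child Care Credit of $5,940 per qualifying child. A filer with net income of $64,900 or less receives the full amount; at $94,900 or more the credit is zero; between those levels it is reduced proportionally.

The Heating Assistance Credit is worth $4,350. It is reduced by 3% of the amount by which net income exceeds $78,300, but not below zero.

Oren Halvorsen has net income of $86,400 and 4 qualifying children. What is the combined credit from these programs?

$10,839

Child Care Credit: base = 4 × $5,940 = $23,760. $86,400 is $21,500 into a $30,000 phase-out range, leaving 8,500/30,000 of the credit: $23,760 × 8,500/30,000 = $6,732.
Heating Assistance Credit: 3% of the $8,100 excess over $78,300 is $243; credit = $4,350 − $243 = $4,107.
Total: $6,732 + $4,107 = $10,839.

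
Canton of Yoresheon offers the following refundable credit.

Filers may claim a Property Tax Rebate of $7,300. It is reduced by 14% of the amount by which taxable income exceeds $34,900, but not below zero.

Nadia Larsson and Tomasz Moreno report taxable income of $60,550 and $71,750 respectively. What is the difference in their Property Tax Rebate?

$1,568

Nadia ($60,550): Property Tax Rebate: 14% of the $25,650 excess over $34,900 is $3,591; credit = $7,300 − $3,591 = $3,709.
Tomasz ($71,750): Property Tax Rebate: 14% of the $36,850 excess over $34,900 is $5,159; credit = $7,300 − $5,159 = $2,141.
Difference: |$3,709 − $2,141| = $1,568.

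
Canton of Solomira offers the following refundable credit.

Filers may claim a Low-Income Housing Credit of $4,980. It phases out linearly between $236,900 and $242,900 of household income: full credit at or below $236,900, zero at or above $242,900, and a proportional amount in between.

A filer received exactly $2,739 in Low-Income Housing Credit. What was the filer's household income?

$239,600

$2,739 is 2,739/4,980 of the full $4,980, so 2,241/4,980 of the $6,000 range has been used: income = $236,900 + $6,000 × 2,241/4,980 = $239,600.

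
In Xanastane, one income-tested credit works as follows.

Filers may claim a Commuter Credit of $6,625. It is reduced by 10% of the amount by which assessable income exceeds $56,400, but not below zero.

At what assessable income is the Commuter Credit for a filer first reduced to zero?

$122,650

The credit falls by 10% of each dollar above $56,400, so it reaches zero when the excess is $6,625 / 10% = $66,250: income = $56,400 + $66,250 = $122,650.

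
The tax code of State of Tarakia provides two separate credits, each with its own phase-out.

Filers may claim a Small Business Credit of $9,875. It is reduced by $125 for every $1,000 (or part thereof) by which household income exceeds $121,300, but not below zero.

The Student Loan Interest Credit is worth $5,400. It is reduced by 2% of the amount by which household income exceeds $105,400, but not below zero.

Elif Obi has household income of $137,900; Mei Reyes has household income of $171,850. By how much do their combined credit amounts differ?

$4,929

Elif ($137,900): Small Business Credit: income exceeds $121,300 by $16,600, which is 17 full-or-partial $1,000 increments; reduction = 17 × $125 = $2,125, leaving $7,750. Student Loan Interest Credit: 2% of the $32,500 excess over $105,400 is $650; credit = $5,400 − $650 = $4,750. total $7,750 + $4,750 = $12,500
Mei ($171,850): Small Business Credit: income exceeds $121,300 by $50,550, which is 51 full-or-partial $1,000 increments; reduction = 51 × $125 = $6,375, leaving $3,500. Student Loan Interest Credit: 2% of the $66,450 excess over $105,400 is $1,329; credit = $5,400 − $1,329 = $4,071. total $3,500 + $4,071 = $7,571
Difference: |$12,500 − $7,571| = $4,929.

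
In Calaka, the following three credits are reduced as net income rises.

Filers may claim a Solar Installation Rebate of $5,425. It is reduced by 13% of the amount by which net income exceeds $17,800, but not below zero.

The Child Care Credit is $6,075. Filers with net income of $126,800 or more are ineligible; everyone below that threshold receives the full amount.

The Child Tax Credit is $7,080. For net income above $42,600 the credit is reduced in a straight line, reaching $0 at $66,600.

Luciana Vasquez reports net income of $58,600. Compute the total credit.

Solar Installation Rebate: 13% of the $40,800 excess over $17,800 is $5,304; credit = $5,425 − $5,304 = $121.
Child Care Credit: $58,600 is below the $126,800 cutoff, so the full $6,075 applies.
Child Tax Credit: $58,600 is $16,000 into a $24,000 phase-out range, leaving 8,000/24,000 of the credit: $7,080 × 8,000/24,000 = $2,360.
Total: $121 + $6,075 + $2,360 = $8,556.

$8,556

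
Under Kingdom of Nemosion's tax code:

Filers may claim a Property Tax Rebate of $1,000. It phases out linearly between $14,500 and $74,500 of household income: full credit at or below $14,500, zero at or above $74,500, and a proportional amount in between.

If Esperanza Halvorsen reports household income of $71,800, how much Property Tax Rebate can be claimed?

Property Tax Rebate: $71,800 is $57,300 into a $60,000 phase-out range, leaving 2,700/60,000 of the credit: $1,000 × 2,700/60,000 = $45.

$45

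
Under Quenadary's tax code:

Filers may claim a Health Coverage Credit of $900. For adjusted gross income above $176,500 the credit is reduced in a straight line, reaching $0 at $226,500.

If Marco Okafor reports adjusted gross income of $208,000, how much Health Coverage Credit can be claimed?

Health Coverage Credit: $208,000 is $31,500 into a $50,000 phase-out range, leaving 18,500/50,000 of the credit: $900 × 18,500/50,000 = $333.

$333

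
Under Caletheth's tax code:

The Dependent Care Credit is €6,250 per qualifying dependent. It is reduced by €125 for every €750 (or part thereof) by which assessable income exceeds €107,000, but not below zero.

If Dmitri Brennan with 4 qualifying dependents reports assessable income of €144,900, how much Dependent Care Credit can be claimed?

€18,625

Dependent Care Credit: base = 4 × €6,250 = €25,000. income exceeds €107,000 by €37,900, which is 51 full-or-partial €750 increments; reduction = 51 × €125 = €6,375, leaving €18,625.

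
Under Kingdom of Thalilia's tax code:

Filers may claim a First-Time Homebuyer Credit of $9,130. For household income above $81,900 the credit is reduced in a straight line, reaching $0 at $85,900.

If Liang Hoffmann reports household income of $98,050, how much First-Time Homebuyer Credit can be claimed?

First-Time Homebuyer Credit: $98,050 is at or above $85,900, so the credit is $0.

$0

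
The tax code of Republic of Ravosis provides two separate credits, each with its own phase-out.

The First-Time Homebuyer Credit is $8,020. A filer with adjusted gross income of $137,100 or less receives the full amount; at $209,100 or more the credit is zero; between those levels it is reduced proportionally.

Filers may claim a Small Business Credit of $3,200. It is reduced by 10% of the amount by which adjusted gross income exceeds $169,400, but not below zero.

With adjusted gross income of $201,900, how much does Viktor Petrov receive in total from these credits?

First-Time Homebuyer Credit: $201,900 is $64,800 into a $72,000 phase-out range, leaving 7,200/72,000 of the credit: $8,020 × 7,200/72,000 = $802.
Small Business Credit: 10% of the $32,500 excess over $169,400 is $3,250 ≥ base, so the credit is $0.
Total: $802 + $0 = $802.

$802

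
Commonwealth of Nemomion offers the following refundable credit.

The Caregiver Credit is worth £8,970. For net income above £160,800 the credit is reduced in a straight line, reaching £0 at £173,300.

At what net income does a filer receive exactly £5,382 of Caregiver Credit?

£165,800

£5,382 is 5,382/8,970 of the full £8,970, so 3,588/8,970 of the £12,500 range has been used: income = £160,800 + £12,500 × 3,588/8,970 = £165,800.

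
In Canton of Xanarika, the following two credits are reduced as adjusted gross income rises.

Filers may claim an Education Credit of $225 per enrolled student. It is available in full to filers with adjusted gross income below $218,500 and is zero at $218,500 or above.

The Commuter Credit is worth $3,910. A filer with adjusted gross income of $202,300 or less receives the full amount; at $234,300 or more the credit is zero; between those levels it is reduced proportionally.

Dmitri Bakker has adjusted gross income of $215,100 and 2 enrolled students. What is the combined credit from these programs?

$2,796

Education Credit: base = 2 × $225 = $450. $215,100 is below the $218,500 cutoff, so the full $450 applies.
Commuter Credit: $215,100 is $12,800 into a $32,000 phase-out range, leaving 19,200/32,000 of the credit: $3,910 × 19,200/32,000 = $2,346.
Total: $450 + $2,346 = $2,796.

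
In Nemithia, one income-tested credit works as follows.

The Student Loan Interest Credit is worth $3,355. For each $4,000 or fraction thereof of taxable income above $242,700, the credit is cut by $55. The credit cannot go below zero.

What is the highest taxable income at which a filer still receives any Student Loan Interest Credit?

$482,700

After 60 increments the reduction is 60 × $55 = $3,300, leaving $55; one more increment wipes it out. Increment 60 ends at excess 60 × $4,000 = $240,000, so the highest qualifying income is $242,700 + $240,000 = $482,700.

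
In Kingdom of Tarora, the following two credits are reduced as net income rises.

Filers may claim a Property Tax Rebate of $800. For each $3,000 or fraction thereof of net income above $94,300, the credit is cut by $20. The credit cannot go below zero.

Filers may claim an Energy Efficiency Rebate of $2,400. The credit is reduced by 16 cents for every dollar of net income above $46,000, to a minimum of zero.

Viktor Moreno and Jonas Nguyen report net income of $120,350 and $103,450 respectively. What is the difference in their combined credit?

$100

Viktor ($120,350): Property Tax Rebate: income exceeds $94,300 by $26,050, which is 9 full-or-partial $3,000 increments; reduction = 9 × $20 = $180, leaving $620. Energy Efficiency Rebate: 16% of the $74,350 excess over $46,000 is $11,896 ≥ base, so the credit is $0. total $620 + $0 = $620
Jonas ($103,450): Property Tax Rebate: income exceeds $94,300 by $9,150, which is 4 full-or-partial $3,000 increments; reduction = 4 × $20 = $80, leaving $720. Energy Efficiency Rebate: 16% of the $57,450 excess over $46,000 is $9,192 ≥ base, so the credit is $0. total $720 + $0 = $720
Difference: |$620 − $720| = $100.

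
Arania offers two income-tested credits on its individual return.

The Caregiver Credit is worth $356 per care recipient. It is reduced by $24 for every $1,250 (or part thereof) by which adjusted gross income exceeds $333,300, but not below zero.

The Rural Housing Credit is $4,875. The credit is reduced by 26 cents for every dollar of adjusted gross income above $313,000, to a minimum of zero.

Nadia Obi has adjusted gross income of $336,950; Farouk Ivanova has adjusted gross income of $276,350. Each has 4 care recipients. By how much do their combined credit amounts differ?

Nadia ($336,950): Caregiver Credit: base = 4 × $356 = $1,424. income exceeds $333,300 by $3,650, which is 3 full-or-partial $1,250 increments; reduction = 3 × $24 = $72, leaving $1,352. Rural Housing Credit: 26% of the $23,950 excess over $313,000 is $6,227 ≥ base, so the credit is $0. total $1,352 + $0 = $1,352
Farouk ($276,350): Caregiver Credit: base = 4 × $356 = $1,424. $276,350 is at or below the $333,300 threshold, so the full $1,424 applies. Rural Housing Credit: $276,350 is at or below the $313,000 threshold, so the full $4,875 applies. total $1,424 + $4,875 = $6,299
Difference: |$1,352 − $6,299| = $4,947.

$4,947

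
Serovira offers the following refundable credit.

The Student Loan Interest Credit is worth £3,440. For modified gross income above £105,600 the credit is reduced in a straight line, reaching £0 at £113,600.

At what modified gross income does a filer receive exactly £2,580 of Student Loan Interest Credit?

£2,580 is 2,580/3,440 of the full £3,440, so 860/3,440 of the £8,000 range has been used: income = £105,600 + £8,000 × 860/3,440 = £107,600.

£107,600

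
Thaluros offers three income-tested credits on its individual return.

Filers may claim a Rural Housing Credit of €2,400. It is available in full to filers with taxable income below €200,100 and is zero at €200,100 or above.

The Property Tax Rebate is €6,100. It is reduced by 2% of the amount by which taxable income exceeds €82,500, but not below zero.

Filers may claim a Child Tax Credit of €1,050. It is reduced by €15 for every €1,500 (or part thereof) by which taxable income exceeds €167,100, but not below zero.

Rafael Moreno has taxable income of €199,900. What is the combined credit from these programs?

€6,872

Rural Housing Credit: €199,900 is below the €200,100 cutoff, so the full €2,400 applies.
Property Tax Rebate: 2% of the €117,400 excess over €82,500 is €2,348; credit = €6,100 − €2,348 = €3,752.
Child Tax Credit: income exceeds €167,100 by €32,800, which is 22 full-or-partial €1,500 increments; reduction = 22 × €15 = €330, leaving €720.
Total: €2,400 + €3,752 + €720 = €6,872.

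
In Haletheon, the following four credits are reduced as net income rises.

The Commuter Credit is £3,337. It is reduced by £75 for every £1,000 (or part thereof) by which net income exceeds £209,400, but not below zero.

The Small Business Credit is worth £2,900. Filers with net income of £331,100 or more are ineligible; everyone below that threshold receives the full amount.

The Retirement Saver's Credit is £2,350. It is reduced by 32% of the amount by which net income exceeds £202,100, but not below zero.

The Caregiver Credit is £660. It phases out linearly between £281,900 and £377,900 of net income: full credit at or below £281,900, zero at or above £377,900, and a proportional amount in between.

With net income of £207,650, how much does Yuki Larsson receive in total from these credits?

Commuter Credit: £207,650 is at or below the £209,400 threshold, so the full £3,337 applies.
Small Business Credit: £207,650 is below the £331,100 cutoff, so the full £2,900 applies.
Retirement Saver's Credit: 32% of the £5,550 excess over £202,100 is £1,776; credit = £2,350 − £1,776 = £574.
Caregiver Credit: £207,650 is at or below the £281,900 threshold, so the full £660 applies.
Total: £3,337 + £2,900 + £574 + £660 = £7,471.

£7,471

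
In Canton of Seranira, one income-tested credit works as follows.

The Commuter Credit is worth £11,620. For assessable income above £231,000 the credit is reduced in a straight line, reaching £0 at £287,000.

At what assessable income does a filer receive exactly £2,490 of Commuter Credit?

£2,490 is 2,490/11,620 of the full £11,620, so 9,130/11,620 of the £56,000 range has been used: income = £231,000 + £56,000 × 9,130/11,620 = £275,000.

£275,000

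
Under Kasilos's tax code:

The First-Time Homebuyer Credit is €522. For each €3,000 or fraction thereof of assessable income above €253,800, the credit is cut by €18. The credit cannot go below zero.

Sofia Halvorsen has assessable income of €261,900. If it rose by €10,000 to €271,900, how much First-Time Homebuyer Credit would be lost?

€72

At €261,900 — income exceeds €253,800 by €8,100, which is 3 full-or-partial €3,000 increments; reduction = 3 × €18 = €54, leaving €468.
At €271,900 — income exceeds €253,800 by €18,100, which is 7 full-or-partial €3,000 increments; reduction = 7 × €18 = €126, leaving €396.
Lost: €468 − €396 = €72.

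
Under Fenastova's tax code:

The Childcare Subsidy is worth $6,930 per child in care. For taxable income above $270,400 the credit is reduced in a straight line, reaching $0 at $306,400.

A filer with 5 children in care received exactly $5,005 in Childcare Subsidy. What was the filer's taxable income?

$301,200

Full credit = 5 × $6,930 = $34,650.
$5,005 is 5,005/34,650 of the full $34,650, so 29,645/34,650 of the $36,000 range has been used: income = $270,400 + $36,000 × 29,645/34,650 = $301,200.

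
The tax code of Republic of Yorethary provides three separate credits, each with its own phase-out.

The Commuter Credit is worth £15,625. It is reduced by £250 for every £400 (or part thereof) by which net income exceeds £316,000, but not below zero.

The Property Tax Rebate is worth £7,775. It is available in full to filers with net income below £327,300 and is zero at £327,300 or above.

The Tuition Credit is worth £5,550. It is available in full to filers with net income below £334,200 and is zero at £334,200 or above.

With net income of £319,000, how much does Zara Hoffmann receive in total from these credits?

Commuter Credit: income exceeds £316,000 by £3,000, which is 8 full-or-partial £400 increments; reduction = 8 × £250 = £2,000, leaving £13,625.
Property Tax Rebate: £319,000 is below the £327,300 cutoff, so the full £7,775 applies.
Tuition Credit: £319,000 is below the £334,200 cutoff, so the full £5,550 applies.
Total: £13,625 + £7,775 + £5,550 = £26,950.

£26,950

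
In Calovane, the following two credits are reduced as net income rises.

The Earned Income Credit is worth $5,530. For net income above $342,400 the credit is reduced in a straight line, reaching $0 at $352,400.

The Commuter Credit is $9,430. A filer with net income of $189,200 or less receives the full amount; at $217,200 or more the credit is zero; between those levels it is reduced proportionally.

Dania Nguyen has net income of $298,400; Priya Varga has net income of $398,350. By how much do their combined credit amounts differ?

$5,530

Dania ($298,400): Earned Income Credit: $298,400 is at or below the $342,400 threshold, so the full $5,530 applies. Commuter Credit: $298,400 is at or above $217,200, so the credit is $0. total $5,530 + $0 = $5,530
Priya ($398,350): Earned Income Credit: $398,350 is at or above $352,400, so the credit is $0. Commuter Credit: $398,350 is at or above $217,200, so the credit is $0. total $0 + $0 = $0
Difference: |$5,530 − $0| = $5,530.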